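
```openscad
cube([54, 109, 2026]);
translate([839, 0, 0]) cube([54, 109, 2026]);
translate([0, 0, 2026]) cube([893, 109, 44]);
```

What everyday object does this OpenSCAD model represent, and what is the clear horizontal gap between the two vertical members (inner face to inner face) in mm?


A door frame. The clear opening width is 785 mm.

Two 2026 mm tall posts with a header on top — a door frame. The left jamb is 54 mm wide at x = 0; the right jamb starts at x = 839. The clear opening is 839 − 54 = 785 mm.


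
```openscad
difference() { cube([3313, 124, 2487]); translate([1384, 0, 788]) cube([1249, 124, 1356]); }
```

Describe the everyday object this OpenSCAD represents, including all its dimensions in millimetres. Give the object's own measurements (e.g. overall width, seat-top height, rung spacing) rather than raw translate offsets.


A wall 3313 mm long (x), 124 mm thick (y), 2487 mm tall, with a rectangular window opening cut through it. The opening is 1249 mm wide and 1356 mm tall; its sill is at z = 788 mm and its near (−x) edge is 1384 mm from the wall's −x end. The opening passes through the full wall thickness.


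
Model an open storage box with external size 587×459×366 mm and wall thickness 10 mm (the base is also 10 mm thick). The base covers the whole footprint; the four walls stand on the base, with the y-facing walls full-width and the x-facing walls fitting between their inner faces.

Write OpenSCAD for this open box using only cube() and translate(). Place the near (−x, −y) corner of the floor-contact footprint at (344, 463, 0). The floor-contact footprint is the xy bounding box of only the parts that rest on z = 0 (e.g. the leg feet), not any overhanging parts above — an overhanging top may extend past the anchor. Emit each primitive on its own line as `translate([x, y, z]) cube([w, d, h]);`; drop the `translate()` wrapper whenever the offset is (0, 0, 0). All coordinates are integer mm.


translate([344, 463, 0]) cube([587, 459, 10]);
translate([344, 463, 10]) cube([587, 10, 356]);
translate([344, 912, 10]) cube([587, 10, 356]);
translate([344, 473, 10]) cube([10, 439, 356]);
translate([921, 473, 10]) cube([10, 439, 356]);


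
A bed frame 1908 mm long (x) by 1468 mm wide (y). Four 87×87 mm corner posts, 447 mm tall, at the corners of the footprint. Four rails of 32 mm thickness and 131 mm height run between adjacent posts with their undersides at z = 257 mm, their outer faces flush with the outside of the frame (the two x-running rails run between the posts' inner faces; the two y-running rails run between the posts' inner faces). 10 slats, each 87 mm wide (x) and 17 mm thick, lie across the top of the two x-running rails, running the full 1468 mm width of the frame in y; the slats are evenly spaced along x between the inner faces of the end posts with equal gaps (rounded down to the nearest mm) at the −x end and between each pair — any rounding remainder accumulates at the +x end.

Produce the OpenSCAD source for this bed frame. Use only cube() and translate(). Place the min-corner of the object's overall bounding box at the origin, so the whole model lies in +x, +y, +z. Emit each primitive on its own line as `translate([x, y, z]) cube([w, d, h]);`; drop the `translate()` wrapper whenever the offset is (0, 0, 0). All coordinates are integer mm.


cube([87, 87, 447]);
translate([0, 1381, 0]) cube([87, 87, 447]);
translate([1821, 0, 0]) cube([87, 87, 447]);
translate([1821, 1381, 0]) cube([87, 87, 447]);
translate([87, 0, 257]) cube([1734, 32, 131]);
translate([87, 1436, 257]) cube([1734, 32, 131]);
translate([0, 87, 257]) cube([32, 1294, 131]);
translate([1876, 87, 257]) cube([32, 1294, 131]);
translate([165, 0, 388]) cube([87, 1468, 17]);
translate([330, 0, 388]) cube([87, 1468, 17]);
translate([495, 0, 388]) cube([87, 1468, 17]);
translate([660, 0, 388]) cube([87, 1468, 17]);
translate([825, 0, 388]) cube([87, 1468, 17]);
translate([990, 0, 388]) cube([87, 1468, 17]);
translate([1155, 0, 388]) cube([87, 1468, 17]);
translate([1320, 0, 388]) cube([87, 1468, 17]);
translate([1485, 0, 388]) cube([87, 1468, 17]);
translate([1650, 0, 388]) cube([87, 1468, 17]);


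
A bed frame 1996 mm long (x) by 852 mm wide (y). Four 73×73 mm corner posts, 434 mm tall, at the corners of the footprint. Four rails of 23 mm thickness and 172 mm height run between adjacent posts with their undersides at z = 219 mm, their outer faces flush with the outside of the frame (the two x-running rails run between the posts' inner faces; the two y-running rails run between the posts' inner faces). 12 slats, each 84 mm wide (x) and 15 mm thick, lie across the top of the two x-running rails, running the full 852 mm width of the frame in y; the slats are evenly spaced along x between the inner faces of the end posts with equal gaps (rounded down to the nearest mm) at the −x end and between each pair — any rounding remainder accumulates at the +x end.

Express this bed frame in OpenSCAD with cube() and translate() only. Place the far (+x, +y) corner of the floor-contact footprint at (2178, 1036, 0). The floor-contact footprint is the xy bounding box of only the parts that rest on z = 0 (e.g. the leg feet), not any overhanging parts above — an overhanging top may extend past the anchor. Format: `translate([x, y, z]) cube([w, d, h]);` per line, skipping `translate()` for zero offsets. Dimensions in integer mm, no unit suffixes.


translate([182, 184, 0]) cube([73, 73, 434]);
translate([182, 963, 0]) cube([73, 73, 434]);
translate([2105, 184, 0]) cube([73, 73, 434]);
translate([2105, 963, 0]) cube([73, 73, 434]);
translate([255, 184, 219]) cube([1850, 23, 172]);
translate([255, 1013, 219]) cube([1850, 23, 172]);
translate([182, 257, 219]) cube([23, 706, 172]);
translate([2155, 257, 219]) cube([23, 706, 172]);
translate([319, 184, 391]) cube([84, 852, 15]);
translate([467, 184, 391]) cube([84, 852, 15]);
translate([615, 184, 391]) cube([84, 852, 15]);
translate([763, 184, 391]) cube([84, 852, 15]);
translate([911, 184, 391]) cube([84, 852, 15]);
translate([1059, 184, 391]) cube([84, 852, 15]);
translate([1207, 184, 391]) cube([84, 852, 15]);
translate([1355, 184, 391]) cube([84, 852, 15]);
translate([1503, 184, 391]) cube([84, 852, 15]);
translate([1651, 184, 391]) cube([84, 852, 15]);
translate([1799, 184, 391]) cube([84, 852, 15]);
translate([1947, 184, 391]) cube([84, 852, 15]);


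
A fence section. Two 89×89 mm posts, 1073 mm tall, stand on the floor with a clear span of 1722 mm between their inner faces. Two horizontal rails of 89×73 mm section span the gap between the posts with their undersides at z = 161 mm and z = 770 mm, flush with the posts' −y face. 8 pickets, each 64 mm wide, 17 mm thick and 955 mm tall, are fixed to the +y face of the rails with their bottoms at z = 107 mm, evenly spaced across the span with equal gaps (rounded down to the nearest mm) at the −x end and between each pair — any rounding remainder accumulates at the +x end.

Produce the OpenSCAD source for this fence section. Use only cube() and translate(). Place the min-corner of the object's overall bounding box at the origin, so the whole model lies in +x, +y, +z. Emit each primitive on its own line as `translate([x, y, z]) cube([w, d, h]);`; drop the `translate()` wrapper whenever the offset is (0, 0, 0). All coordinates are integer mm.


cube([89, 89, 1073]);
translate([1811, 0, 0]) cube([89, 89, 1073]);
translate([89, 0, 161]) cube([1722, 89, 73]);
translate([89, 0, 770]) cube([1722, 89, 73]);
translate([223, 89, 107]) cube([64, 17, 955]);
translate([421, 89, 107]) cube([64, 17, 955]);
translate([619, 89, 107]) cube([64, 17, 955]);
translate([817, 89, 107]) cube([64, 17, 955]);
translate([1015, 89, 107]) cube([64, 17, 955]);
translate([1213, 89, 107]) cube([64, 17, 955]);
translate([1411, 89, 107]) cube([64, 17, 955]);
translate([1609, 89, 107]) cube([64, 17, 955]);


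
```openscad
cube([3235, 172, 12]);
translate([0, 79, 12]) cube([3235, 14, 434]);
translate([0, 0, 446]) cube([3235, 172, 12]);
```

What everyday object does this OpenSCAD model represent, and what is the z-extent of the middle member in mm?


An I-beam. The web height is 434 mm.

Two wide flanges with a thin centred web — an I-beam. Overall 458 mm minus two 12 mm flanges gives a web of 458 − 2·12 = 434 mm.


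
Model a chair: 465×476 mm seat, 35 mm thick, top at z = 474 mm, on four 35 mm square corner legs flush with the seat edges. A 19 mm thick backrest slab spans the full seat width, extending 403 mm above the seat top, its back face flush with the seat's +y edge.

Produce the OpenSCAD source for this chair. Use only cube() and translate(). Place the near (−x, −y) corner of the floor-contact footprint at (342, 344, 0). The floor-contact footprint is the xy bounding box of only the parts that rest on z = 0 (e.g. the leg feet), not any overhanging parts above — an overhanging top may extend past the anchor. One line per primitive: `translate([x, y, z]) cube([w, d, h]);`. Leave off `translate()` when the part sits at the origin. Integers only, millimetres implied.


// leg_h = 474 - 35 = 439
translate([342, 344, 439]) cube([465, 476, 35]);
translate([342, 344, 0]) cube([35, 35, 439]);
translate([772, 344, 0]) cube([35, 35, 439]);
translate([342, 785, 0]) cube([35, 35, 439]);
translate([772, 785, 0]) cube([35, 35, 439]);
translate([342, 801, 474]) cube([465, 19, 403]);


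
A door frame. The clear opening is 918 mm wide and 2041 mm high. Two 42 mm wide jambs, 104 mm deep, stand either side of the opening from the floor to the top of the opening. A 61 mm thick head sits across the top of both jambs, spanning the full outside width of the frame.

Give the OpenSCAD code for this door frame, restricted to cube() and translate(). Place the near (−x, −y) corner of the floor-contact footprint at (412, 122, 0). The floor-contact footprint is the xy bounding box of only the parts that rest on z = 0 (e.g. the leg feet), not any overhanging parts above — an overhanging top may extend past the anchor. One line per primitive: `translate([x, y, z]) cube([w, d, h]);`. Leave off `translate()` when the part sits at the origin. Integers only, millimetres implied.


translate([412, 122, 0]) cube([42, 104, 2041]);
translate([1372, 122, 0]) cube([42, 104, 2041]);
translate([412, 122, 2041]) cube([1002, 104, 61]);


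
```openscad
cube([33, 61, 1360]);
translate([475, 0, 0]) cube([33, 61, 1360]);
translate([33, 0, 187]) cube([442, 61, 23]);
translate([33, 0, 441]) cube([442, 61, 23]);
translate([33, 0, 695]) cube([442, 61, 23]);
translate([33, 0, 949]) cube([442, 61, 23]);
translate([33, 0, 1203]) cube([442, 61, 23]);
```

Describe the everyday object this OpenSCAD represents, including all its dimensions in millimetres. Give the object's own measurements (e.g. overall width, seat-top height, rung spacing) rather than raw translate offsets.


A straight ladder. Two 33×61 mm vertical rails, 1360 mm tall, stand 508 mm apart (outside-to-outside) with their front faces coplanar on the −y side. 5 rungs, each 61 mm deep and 23 mm tall, span between the inner faces of the rails, front faces flush with the rails. The lowest rung's underside is at z = 187 mm and rungs are spaced 254 mm apart (underside to underside).


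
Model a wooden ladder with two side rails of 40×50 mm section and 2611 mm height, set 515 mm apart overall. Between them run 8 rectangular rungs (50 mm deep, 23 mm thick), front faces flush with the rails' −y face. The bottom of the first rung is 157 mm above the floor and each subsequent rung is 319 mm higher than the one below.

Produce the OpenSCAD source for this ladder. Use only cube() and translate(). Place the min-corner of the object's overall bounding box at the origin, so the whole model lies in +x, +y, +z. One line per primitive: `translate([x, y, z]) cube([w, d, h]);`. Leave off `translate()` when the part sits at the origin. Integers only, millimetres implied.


cube([40, 50, 2611]);
translate([475, 0, 0]) cube([40, 50, 2611]);
translate([40, 0, 157]) cube([435, 50, 23]);
translate([40, 0, 476]) cube([435, 50, 23]);
translate([40, 0, 795]) cube([435, 50, 23]);
translate([40, 0, 1114]) cube([435, 50, 23]);
translate([40, 0, 1433]) cube([435, 50, 23]);
translate([40, 0, 1752]) cube([435, 50, 23]);
translate([40, 0, 2071]) cube([435, 50, 23]);
translate([40, 0, 2390]) cube([435, 50, 23]);


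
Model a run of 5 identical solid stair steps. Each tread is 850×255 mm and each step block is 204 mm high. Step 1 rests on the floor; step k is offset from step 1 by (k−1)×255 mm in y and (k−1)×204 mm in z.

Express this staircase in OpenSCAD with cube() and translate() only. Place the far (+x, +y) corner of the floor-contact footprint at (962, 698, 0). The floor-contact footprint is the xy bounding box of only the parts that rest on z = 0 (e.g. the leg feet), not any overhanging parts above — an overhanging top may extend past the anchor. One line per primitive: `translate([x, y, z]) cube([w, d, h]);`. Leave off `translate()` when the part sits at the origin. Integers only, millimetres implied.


translate([112, 443, 0]) cube([850, 255, 204]);
translate([112, 698, 204]) cube([850, 255, 204]);
translate([112, 953, 408]) cube([850, 255, 204]);
translate([112, 1208, 612]) cube([850, 255, 204]);
translate([112, 1463, 816]) cube([850, 255, 204]);


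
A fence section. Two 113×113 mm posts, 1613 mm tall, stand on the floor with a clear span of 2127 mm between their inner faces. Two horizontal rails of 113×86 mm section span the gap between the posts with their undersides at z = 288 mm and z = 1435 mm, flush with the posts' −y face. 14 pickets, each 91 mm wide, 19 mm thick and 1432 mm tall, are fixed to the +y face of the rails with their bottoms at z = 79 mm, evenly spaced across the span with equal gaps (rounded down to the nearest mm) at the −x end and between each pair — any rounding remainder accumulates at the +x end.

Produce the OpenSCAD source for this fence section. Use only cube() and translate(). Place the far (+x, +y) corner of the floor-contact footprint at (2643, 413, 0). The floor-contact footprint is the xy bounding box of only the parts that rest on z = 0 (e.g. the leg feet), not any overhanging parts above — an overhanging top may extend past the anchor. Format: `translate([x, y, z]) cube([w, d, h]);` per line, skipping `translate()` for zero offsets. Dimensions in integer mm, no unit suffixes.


translate([290, 300, 0]) cube([113, 113, 1613]);
translate([2530, 300, 0]) cube([113, 113, 1613]);
translate([403, 300, 288]) cube([2127, 113, 86]);
translate([403, 300, 1435]) cube([2127, 113, 86]);
translate([459, 413, 79]) cube([91, 19, 1432]);
translate([606, 413, 79]) cube([91, 19, 1432]);
translate([753, 413, 79]) cube([91, 19, 1432]);
translate([900, 413, 79]) cube([91, 19, 1432]);
translate([1047, 413, 79]) cube([91, 19, 1432]);
translate([1194, 413, 79]) cube([91, 19, 1432]);
translate([1341, 413, 79]) cube([91, 19, 1432]);
translate([1488, 413, 79]) cube([91, 19, 1432]);
translate([1635, 413, 79]) cube([91, 19, 1432]);
translate([1782, 413, 79]) cube([91, 19, 1432]);
translate([1929, 413, 79]) cube([91, 19, 1432]);
translate([2076, 413, 79]) cube([91, 19, 1432]);
translate([2223, 413, 79]) cube([91, 19, 1432]);
translate([2370, 413, 79]) cube([91, 19, 1432]);


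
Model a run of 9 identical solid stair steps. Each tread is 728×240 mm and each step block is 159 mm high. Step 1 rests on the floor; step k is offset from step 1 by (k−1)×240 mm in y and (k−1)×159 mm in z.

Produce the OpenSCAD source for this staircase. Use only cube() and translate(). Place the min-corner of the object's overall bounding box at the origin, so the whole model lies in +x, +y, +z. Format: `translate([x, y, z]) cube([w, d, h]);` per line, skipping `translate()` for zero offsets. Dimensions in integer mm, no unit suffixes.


cube([728, 240, 159]);
translate([0, 240, 159]) cube([728, 240, 159]);
translate([0, 480, 318]) cube([728, 240, 159]);
translate([0, 720, 477]) cube([728, 240, 159]);
translate([0, 960, 636]) cube([728, 240, 159]);
translate([0, 1200, 795]) cube([728, 240, 159]);
translate([0, 1440, 954]) cube([728, 240, 159]);
translate([0, 1680, 1113]) cube([728, 240, 159]);
translate([0, 1920, 1272]) cube([728, 240, 159]);


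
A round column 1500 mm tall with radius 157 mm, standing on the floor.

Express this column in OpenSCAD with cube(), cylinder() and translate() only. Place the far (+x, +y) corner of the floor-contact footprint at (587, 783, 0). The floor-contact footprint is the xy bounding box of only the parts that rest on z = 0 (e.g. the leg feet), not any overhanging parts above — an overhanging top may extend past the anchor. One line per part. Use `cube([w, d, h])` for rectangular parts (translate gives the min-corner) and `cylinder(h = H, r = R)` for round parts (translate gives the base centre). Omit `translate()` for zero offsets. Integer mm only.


translate([430, 626, 0]) cylinder(h = 1500, r = 157);


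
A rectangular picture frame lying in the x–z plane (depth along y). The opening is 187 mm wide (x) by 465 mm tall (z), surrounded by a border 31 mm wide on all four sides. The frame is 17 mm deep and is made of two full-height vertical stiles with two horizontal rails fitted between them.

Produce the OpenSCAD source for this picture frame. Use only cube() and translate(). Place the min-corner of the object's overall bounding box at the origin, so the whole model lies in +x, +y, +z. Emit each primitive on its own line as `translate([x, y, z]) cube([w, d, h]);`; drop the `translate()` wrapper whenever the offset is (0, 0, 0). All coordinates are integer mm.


cube([31, 17, 527]);
translate([218, 0, 0]) cube([31, 17, 527]);
translate([31, 0, 0]) cube([187, 17, 31]);
translate([31, 0, 496]) cube([187, 17, 31]);


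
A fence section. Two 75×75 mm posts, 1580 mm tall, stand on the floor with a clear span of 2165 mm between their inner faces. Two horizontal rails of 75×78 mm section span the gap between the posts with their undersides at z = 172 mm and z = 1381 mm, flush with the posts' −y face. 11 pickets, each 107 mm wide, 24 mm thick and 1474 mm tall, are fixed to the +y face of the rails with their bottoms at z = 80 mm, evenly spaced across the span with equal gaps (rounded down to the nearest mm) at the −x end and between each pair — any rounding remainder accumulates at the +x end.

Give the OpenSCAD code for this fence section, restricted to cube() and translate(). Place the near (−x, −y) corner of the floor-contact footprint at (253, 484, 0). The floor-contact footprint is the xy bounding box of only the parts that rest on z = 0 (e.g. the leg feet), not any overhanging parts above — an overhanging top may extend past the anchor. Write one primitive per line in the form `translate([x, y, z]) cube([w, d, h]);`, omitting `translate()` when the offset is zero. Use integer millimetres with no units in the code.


translate([253, 484, 0]) cube([75, 75, 1580]);
translate([2493, 484, 0]) cube([75, 75, 1580]);
translate([328, 484, 172]) cube([2165, 75, 78]);
translate([328, 484, 1381]) cube([2165, 75, 78]);
translate([410, 559, 80]) cube([107, 24, 1474]);
translate([599, 559, 80]) cube([107, 24, 1474]);
translate([788, 559, 80]) cube([107, 24, 1474]);
translate([977, 559, 80]) cube([107, 24, 1474]);
translate([1166, 559, 80]) cube([107, 24, 1474]);
translate([1355, 559, 80]) cube([107, 24, 1474]);
translate([1544, 559, 80]) cube([107, 24, 1474]);
translate([1733, 559, 80]) cube([107, 24, 1474]);
translate([1922, 559, 80]) cube([107, 24, 1474]);
translate([2111, 559, 80]) cube([107, 24, 1474]);
translate([2300, 559, 80]) cube([107, 24, 1474]);


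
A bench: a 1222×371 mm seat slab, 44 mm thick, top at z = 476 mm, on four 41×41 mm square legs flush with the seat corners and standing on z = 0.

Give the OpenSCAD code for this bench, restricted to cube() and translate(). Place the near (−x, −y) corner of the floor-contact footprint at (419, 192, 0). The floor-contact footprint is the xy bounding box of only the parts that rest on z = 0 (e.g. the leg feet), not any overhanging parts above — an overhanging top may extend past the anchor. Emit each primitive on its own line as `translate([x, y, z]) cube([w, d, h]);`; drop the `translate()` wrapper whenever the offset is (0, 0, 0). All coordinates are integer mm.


translate([419, 192, 432]) cube([1222, 371, 44]);
translate([419, 192, 0]) cube([41, 41, 432]);
translate([419, 522, 0]) cube([41, 41, 432]);
translate([1600, 192, 0]) cube([41, 41, 432]);
translate([1600, 522, 0]) cube([41, 41, 432]);


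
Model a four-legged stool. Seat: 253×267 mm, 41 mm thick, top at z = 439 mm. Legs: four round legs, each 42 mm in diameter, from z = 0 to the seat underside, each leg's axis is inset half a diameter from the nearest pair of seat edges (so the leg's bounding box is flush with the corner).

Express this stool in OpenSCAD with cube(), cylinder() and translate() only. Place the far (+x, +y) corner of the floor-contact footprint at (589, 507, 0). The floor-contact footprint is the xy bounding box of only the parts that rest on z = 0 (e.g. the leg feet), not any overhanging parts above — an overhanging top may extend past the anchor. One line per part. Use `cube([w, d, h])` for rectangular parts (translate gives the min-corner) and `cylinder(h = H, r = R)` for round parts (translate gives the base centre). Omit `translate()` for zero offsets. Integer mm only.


translate([336, 240, 398]) cube([253, 267, 41]);
translate([357, 261, 0]) cylinder(h = 398, r = 21);
translate([568, 261, 0]) cylinder(h = 398, r = 21);
translate([357, 486, 0]) cylinder(h = 398, r = 21);
translate([568, 486, 0]) cylinder(h = 398, r = 21);


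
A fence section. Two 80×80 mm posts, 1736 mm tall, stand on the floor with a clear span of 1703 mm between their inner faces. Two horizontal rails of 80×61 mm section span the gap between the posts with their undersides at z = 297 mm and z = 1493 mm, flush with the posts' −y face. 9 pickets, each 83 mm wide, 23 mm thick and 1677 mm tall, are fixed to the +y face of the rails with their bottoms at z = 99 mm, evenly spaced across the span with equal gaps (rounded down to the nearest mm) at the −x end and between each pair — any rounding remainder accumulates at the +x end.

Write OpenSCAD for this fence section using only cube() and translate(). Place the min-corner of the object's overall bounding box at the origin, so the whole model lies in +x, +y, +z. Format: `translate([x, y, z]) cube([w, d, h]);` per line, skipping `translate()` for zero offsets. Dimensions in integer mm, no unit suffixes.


cube([80, 80, 1736]);
translate([1783, 0, 0]) cube([80, 80, 1736]);
translate([80, 0, 297]) cube([1703, 80, 61]);
translate([80, 0, 1493]) cube([1703, 80, 61]);
translate([175, 80, 99]) cube([83, 23, 1677]);
translate([353, 80, 99]) cube([83, 23, 1677]);
translate([531, 80, 99]) cube([83, 23, 1677]);
translate([709, 80, 99]) cube([83, 23, 1677]);
translate([887, 80, 99]) cube([83, 23, 1677]);
translate([1065, 80, 99]) cube([83, 23, 1677]);
translate([1243, 80, 99]) cube([83, 23, 1677]);
translate([1421, 80, 99]) cube([83, 23, 1677]);
translate([1599, 80, 99]) cube([83, 23, 1677]);


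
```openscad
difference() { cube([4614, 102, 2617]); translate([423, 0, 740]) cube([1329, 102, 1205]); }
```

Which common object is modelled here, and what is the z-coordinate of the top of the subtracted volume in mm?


A wall with a window opening. The window head height is 1945 mm.

A wall with a rectangular opening subtracted — a window. Sill at z = 740, opening 1205 mm tall, so the head is at 740 + 1205 = 1945 mm.


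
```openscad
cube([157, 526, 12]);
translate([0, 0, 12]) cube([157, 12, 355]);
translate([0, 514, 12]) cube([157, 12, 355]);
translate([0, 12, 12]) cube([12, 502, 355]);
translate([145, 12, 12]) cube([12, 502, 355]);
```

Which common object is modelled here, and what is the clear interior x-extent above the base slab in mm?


An open box. The internal width is 133 mm.

A 157×526 base slab with four walls standing on it — an open box. The base is 157 mm wide and the walls are 12 mm thick, so the internal width is 157 − 2 × 12 = 133 mm.


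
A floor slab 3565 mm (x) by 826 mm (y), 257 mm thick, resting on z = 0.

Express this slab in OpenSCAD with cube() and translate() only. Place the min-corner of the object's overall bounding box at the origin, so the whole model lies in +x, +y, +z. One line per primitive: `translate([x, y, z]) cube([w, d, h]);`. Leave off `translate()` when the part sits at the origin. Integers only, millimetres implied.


cube([3565, 826, 257]);


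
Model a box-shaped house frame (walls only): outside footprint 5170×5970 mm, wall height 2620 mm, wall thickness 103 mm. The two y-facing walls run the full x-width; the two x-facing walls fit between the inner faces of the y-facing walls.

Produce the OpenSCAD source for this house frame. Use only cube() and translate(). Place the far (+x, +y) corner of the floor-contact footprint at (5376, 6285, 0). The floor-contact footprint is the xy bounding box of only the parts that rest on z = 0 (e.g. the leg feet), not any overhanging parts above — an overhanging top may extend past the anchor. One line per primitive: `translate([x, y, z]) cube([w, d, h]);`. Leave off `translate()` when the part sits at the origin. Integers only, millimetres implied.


translate([206, 315, 0]) cube([5170, 103, 2620]);
translate([206, 6182, 0]) cube([5170, 103, 2620]);
translate([206, 418, 0]) cube([103, 5764, 2620]);
translate([5273, 418, 0]) cube([103, 5764, 2620]);


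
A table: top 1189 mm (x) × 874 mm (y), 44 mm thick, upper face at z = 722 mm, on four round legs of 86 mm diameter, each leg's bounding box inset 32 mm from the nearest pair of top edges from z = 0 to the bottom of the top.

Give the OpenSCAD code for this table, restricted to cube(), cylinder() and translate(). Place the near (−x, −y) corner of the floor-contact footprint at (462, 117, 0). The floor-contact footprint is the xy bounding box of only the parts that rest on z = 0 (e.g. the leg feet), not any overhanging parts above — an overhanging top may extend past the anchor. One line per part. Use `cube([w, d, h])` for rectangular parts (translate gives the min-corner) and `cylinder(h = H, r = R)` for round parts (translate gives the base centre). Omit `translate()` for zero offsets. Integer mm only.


translate([430, 85, 678]) cube([1189, 874, 44]);
translate([505, 160, 0]) cylinder(h = 678, r = 43);
translate([1544, 160, 0]) cylinder(h = 678, r = 43);
translate([505, 884, 0]) cylinder(h = 678, r = 43);
translate([1544, 884, 0]) cylinder(h = 678, r = 43);


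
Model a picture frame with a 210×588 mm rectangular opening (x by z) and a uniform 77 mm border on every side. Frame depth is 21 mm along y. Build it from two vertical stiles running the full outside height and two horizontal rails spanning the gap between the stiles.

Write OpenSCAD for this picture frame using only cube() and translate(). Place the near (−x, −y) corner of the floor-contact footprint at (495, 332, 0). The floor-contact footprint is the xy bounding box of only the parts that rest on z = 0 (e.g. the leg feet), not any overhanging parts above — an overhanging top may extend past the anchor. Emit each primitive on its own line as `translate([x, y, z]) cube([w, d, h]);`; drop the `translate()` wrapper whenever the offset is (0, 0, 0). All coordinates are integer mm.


translate([495, 332, 0]) cube([77, 21, 742]);
translate([782, 332, 0]) cube([77, 21, 742]);
translate([572, 332, 0]) cube([210, 21, 77]);
translate([572, 332, 665]) cube([210, 21, 77]);


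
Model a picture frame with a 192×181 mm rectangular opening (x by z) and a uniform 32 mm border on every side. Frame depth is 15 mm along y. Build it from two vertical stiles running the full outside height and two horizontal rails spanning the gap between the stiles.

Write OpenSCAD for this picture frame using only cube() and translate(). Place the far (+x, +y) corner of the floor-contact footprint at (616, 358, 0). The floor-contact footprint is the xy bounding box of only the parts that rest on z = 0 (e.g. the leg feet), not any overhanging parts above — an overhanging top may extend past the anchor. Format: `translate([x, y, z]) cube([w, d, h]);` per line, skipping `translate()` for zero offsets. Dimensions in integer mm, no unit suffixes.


translate([360, 343, 0]) cube([32, 15, 245]);
translate([584, 343, 0]) cube([32, 15, 245]);
translate([392, 343, 0]) cube([192, 15, 32]);
translate([392, 343, 213]) cube([192, 15, 32]);


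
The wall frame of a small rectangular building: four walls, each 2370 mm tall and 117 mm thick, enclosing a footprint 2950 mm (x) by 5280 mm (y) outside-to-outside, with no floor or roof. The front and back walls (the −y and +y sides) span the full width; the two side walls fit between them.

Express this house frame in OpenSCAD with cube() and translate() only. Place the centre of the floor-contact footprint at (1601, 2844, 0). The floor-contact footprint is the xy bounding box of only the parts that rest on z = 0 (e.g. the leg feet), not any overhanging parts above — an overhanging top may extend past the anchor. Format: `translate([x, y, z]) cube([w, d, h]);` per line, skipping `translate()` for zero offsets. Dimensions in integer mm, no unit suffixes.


translate([126, 204, 0]) cube([2950, 117, 2370]);
translate([126, 5367, 0]) cube([2950, 117, 2370]);
translate([126, 321, 0]) cube([117, 5046, 2370]);
translate([2959, 321, 0]) cube([117, 5046, 2370]);


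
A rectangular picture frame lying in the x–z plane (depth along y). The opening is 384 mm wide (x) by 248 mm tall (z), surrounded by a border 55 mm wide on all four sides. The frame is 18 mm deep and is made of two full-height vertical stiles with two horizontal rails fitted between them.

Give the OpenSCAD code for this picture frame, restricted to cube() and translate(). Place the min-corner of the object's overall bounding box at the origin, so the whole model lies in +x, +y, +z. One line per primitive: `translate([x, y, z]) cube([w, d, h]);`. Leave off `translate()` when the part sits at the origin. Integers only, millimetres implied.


cube([55, 18, 358]);
translate([439, 0, 0]) cube([55, 18, 358]);
translate([55, 0, 0]) cube([384, 18, 55]);
translate([55, 0, 303]) cube([384, 18, 55]);


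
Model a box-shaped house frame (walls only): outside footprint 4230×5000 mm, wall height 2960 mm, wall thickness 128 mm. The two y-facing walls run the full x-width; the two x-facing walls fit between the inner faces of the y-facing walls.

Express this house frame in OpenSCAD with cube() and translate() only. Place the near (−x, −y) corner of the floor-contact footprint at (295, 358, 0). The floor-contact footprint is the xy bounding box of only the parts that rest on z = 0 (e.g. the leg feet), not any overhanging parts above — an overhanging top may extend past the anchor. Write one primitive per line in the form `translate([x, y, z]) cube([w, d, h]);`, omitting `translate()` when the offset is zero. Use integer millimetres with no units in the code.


translate([295, 358, 0]) cube([4230, 128, 2960]);
translate([295, 5230, 0]) cube([4230, 128, 2960]);
translate([295, 486, 0]) cube([128, 4744, 2960]);
translate([4397, 486, 0]) cube([128, 4744, 2960]);


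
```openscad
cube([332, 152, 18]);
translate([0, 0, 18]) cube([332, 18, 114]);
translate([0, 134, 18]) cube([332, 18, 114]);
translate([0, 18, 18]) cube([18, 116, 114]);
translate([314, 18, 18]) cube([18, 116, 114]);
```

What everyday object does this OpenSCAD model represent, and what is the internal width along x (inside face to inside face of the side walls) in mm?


An open box. The internal width is 296 mm.

A 332×152 base slab with four walls standing on it — an open box. The base is 332 mm wide and the walls are 18 mm thick, so the internal width is 332 − 2 × 18 = 296 mm.


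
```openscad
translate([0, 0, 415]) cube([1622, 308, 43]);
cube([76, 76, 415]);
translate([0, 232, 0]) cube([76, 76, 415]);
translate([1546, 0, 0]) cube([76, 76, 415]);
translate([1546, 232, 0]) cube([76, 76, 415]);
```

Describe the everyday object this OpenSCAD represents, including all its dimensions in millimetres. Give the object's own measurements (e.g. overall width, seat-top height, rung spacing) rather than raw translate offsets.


A bench: a 1622×308 mm seat slab, 43 mm thick, top at z = 458 mm, on four 76×76 mm square legs flush with the seat corners and standing on z = 0.


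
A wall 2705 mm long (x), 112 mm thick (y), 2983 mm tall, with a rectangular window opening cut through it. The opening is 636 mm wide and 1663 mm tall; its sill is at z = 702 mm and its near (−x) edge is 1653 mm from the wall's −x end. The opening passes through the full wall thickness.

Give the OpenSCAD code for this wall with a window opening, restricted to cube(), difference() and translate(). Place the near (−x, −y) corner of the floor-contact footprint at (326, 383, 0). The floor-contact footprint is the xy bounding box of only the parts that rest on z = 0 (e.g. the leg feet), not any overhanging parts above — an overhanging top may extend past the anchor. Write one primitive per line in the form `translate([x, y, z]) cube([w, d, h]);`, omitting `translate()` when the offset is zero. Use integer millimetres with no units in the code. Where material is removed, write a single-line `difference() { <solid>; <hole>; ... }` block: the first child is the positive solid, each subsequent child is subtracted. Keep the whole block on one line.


difference() { translate([326, 383, 0]) cube([2705, 112, 2983]); translate([1979, 383, 702]) cube([636, 112, 1663]); }


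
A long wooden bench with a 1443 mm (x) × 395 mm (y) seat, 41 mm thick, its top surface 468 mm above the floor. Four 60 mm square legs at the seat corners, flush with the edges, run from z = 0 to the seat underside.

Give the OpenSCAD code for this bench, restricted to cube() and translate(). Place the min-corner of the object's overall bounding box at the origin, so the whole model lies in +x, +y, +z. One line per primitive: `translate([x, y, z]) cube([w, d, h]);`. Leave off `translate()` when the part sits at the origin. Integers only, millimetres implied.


translate([0, 0, 427]) cube([1443, 395, 41]);
cube([60, 60, 427]);
translate([0, 335, 0]) cube([60, 60, 427]);
translate([1383, 0, 0]) cube([60, 60, 427]);
translate([1383, 335, 0]) cube([60, 60, 427]);


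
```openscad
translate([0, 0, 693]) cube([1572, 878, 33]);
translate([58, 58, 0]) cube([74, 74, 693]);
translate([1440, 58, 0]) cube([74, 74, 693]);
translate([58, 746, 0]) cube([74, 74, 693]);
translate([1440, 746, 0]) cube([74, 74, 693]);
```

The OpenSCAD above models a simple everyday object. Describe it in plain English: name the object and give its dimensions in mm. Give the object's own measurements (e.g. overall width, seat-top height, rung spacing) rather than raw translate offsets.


A table: top 1572 mm (x) × 878 mm (y), 33 mm thick, upper face at z = 726 mm, on four 74×74 mm square legs, each inset 58 mm from the nearest pair of top edges from z = 0 to the bottom of the top.


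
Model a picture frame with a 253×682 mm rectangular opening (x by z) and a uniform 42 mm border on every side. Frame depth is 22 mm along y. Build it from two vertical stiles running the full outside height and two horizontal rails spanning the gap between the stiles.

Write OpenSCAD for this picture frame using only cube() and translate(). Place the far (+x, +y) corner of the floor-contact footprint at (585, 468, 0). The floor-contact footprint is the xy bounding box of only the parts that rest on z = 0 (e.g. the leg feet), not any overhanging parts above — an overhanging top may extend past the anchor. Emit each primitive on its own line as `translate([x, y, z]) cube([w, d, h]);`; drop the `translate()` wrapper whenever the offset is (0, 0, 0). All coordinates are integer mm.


translate([248, 446, 0]) cube([42, 22, 766]);
translate([543, 446, 0]) cube([42, 22, 766]);
translate([290, 446, 0]) cube([253, 22, 42]);
translate([290, 446, 724]) cube([253, 22, 42]);


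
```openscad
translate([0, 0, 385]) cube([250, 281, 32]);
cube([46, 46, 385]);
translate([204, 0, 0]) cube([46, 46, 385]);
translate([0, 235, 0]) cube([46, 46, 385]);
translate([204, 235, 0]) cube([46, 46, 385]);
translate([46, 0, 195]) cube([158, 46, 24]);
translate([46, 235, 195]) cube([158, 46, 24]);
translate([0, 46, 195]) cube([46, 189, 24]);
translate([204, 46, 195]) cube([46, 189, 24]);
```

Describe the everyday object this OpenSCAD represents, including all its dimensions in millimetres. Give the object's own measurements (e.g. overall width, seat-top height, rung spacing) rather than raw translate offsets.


A simple wooden stool: a rectangular seat 250 mm (x) by 281 mm (y), 32 mm thick, top face at z = 417 mm, on four square legs, each 46×46 mm in cross-section. The legs rest on z = 0, each flush with a corner of the seat. Four stretchers, 46 mm wide and 24 mm tall, connect adjacent legs with their undersides at z = 195 mm, each running between the inner faces of the legs it joins and aligned with the legs' outer faces on the other axis.


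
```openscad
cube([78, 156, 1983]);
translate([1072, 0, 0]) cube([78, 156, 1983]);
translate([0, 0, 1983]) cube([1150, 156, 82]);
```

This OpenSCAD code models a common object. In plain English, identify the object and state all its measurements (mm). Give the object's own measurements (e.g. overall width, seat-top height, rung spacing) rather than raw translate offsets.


A door frame. The clear opening is 994 mm wide and 1983 mm high. Two 78 mm wide jambs, 156 mm deep, stand either side of the opening from the floor to the top of the opening. A 82 mm thick head sits across the top of both jambs, spanning the full outside width of the frame.


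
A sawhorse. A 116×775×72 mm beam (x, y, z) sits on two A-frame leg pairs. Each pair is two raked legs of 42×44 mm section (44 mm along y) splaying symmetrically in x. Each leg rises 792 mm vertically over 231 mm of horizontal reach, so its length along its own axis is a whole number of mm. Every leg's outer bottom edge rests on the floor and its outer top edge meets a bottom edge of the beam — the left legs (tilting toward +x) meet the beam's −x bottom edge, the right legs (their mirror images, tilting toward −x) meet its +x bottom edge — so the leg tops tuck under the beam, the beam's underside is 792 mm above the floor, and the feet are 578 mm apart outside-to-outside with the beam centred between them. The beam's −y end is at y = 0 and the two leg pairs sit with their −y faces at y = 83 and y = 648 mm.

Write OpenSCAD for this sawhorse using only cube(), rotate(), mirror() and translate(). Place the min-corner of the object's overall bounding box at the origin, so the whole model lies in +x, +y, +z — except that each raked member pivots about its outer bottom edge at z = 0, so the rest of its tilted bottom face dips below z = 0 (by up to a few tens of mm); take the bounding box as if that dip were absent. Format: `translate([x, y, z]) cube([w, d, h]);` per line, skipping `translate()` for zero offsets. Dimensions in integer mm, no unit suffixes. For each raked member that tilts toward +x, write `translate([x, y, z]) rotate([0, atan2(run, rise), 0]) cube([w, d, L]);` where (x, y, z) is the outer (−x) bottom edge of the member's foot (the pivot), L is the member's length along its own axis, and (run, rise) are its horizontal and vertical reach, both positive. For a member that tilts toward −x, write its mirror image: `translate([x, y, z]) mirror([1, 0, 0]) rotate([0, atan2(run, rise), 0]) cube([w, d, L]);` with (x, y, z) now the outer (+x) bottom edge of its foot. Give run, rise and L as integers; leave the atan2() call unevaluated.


translate([231, 0, 792]) cube([116, 775, 72]);
translate([0, 83, 0]) rotate([0, atan2(231, 792), 0]) cube([42, 44, 825]);
translate([578, 83, 0]) mirror([1, 0, 0]) rotate([0, atan2(231, 792), 0]) cube([42, 44, 825]);
translate([0, 648, 0]) rotate([0, atan2(231, 792), 0]) cube([42, 44, 825]);
translate([578, 648, 0]) mirror([1, 0, 0]) rotate([0, atan2(231, 792), 0]) cube([42, 44, 825]);
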